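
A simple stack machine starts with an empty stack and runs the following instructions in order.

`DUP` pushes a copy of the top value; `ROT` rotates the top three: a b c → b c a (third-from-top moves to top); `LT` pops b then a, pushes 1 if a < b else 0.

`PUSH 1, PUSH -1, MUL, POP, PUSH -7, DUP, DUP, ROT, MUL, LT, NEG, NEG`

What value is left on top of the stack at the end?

PUSH 1  → 1
PUSH -1 → 1 -1
MUL     → -1
POP     → (empty)
PUSH -7 → -7
DUP     → -7 -7
DUP     → -7 -7 -7
ROT     → -7 -7 -7
MUL     → -7 49
LT      → 1
NEG     → -1
NEG     → 1

1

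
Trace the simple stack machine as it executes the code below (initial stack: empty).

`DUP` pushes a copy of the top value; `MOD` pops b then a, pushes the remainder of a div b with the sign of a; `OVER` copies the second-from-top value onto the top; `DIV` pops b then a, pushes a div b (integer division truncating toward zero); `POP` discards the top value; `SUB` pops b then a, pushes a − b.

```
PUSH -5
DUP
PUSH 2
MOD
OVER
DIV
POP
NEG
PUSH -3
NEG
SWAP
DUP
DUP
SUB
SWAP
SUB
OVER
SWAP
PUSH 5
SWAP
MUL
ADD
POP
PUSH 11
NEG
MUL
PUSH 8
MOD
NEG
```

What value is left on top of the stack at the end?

PUSH -5 -> -5
DUP     -> -5 -5
PUSH 2  -> -5 -5 2
MOD     -> -5 -1
OVER    -> -5 -1 -5
DIV     -> -5 0
POP     -> -5
NEG     -> 5
PUSH -3 -> 5 -3
NEG     -> 5 3
SWAP    -> 3 5
DUP     -> 3 5 5
DUP     -> 3 5 5 5
SUB     -> 3 5 0
SWAP    -> 3 0 5
SUB     -> 3 -5
OVER    -> 3 -5 3
SWAP    -> 3 3 -5
PUSH 5  -> 3 3 -5 5
SWAP    -> 3 3 5 -5
MUL     -> 3 3 -25
ADD     -> 3 -22
POP     -> 3
PUSH 11 -> 3 11
NEG     -> 3 -11
MUL     -> -33
PUSH 8  -> -33 8
MOD     -> -1
NEG     -> 1

1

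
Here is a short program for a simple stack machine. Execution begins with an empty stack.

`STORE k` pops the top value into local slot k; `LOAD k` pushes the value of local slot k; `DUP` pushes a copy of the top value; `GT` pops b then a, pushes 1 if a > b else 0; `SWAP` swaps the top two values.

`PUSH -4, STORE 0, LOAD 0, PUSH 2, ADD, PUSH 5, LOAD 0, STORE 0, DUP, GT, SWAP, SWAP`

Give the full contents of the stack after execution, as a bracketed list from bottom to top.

PUSH -4  -4
STORE 0  (empty)
LOAD 0   -4
PUSH 2   -4 2
ADD      -2
PUSH 5   -2 5
LOAD 0   -2 5 -4
STORE 0  -2 5
DUP      -2 5 5
GT       -2 0
SWAP     0 -2
SWAP     -2 0

[-2, 0]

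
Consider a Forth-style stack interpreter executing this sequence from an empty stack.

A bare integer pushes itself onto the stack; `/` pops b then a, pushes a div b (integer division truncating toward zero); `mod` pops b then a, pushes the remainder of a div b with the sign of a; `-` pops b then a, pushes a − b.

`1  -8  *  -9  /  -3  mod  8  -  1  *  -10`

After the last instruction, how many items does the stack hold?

1   → 1
-8  → 1 -8
*   → -8
-9  → -8 -9
/   → 0
-3  → 0 -3
mod → 0
8   → 0 8
-   → -8
1   → -8 1
*   → -8
-10 → -8 -10

2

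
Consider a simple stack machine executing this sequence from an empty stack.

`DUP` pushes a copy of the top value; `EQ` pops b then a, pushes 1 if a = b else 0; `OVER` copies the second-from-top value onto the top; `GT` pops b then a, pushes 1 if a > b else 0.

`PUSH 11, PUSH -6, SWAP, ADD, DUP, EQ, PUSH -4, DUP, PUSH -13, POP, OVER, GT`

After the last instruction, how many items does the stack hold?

3

PUSH 11  → 11
PUSH -6  → 11 -6
SWAP     → -6 11
ADD      → 5
DUP      → 5 5
EQ       → 1
PUSH -4  → 1 -4
DUP      → 1 -4 -4
PUSH -13 → 1 -4 -4 -13
POP      → 1 -4 -4
OVER     → 1 -4 -4 -4
GT       → 1 -4 0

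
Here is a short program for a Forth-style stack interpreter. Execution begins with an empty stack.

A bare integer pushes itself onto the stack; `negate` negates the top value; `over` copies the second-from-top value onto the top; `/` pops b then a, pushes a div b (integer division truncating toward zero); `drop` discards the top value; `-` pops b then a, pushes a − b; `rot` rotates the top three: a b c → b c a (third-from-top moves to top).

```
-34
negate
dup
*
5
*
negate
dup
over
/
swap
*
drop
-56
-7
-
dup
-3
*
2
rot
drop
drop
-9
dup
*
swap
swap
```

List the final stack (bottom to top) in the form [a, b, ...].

[147, 81]

-34     [-34]
negate  [34]
dup     [34, 34]
*       [1156]
5       [1156, 5]
*       [5780]
negate  [-5780]
dup     [-5780, -5780]
over    [-5780, -5780, -5780]
/       [-5780, 1]
swap    [1, -5780]
*       [-5780]
drop    []
-56     [-56]
-7      [-56, -7]
-       [-49]
dup     [-49, -49]
-3      [-49, -49, -3]
*       [-49, 147]
2       [-49, 147, 2]
rot     [147, 2, -49]
drop    [147, 2]
drop    [147]
-9      [147, -9]
dup     [147, -9, -9]
*       [147, 81]
swap    [81, 147]
swap    [147, 81]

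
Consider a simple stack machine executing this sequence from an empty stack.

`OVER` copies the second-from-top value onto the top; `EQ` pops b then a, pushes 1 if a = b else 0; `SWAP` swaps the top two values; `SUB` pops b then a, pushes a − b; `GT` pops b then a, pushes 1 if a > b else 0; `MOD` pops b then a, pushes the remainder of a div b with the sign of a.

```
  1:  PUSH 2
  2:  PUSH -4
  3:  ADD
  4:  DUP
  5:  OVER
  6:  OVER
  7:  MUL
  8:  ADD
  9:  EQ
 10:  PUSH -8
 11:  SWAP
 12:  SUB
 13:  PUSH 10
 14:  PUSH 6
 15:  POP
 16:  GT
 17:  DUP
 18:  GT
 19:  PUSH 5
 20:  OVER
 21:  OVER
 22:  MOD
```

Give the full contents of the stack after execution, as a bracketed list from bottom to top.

PUSH 2   [2]
PUSH -4  [2, -4]
ADD      [-2]
DUP      [-2, -2]
OVER     [-2, -2, -2]
OVER     [-2, -2, -2, -2]
MUL      [-2, -2, 4]
ADD      [-2, 2]
EQ       [0]
PUSH -8  [0, -8]
SWAP     [-8, 0]
SUB      [-8]
PUSH 10  [-8, 10]
PUSH 6   [-8, 10, 6]
POP      [-8, 10]
GT       [0]
DUP      [0, 0]
GT       [0]
PUSH 5   [0, 5]
OVER     [0, 5, 0]
OVER     [0, 5, 0, 5]
MOD      [0, 5, 0]

[0, 5, 0]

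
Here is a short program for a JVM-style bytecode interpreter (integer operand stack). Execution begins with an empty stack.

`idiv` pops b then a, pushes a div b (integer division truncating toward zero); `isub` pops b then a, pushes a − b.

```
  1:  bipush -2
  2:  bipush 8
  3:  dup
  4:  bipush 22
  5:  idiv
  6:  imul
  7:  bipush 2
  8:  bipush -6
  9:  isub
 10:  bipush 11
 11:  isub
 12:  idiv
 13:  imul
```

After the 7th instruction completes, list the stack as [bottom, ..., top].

bipush -2  -2
bipush 8   -2 8
dup        -2 8 8
bipush 22  -2 8 8 22
idiv       -2 8 0
imul       -2 0
bipush 2   -2 0 2

[-2, 0, 2]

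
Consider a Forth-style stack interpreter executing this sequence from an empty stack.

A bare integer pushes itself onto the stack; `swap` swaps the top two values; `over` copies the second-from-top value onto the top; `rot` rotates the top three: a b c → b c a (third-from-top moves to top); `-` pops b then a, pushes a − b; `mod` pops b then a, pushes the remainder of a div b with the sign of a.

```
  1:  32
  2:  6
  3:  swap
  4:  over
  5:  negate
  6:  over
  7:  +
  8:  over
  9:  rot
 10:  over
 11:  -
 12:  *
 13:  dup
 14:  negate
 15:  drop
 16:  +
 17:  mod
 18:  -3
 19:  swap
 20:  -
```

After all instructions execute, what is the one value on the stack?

-9

32     -> [32]
6      -> [32, 6]
swap   -> [6, 32]
over   -> [6, 32, 6]
negate -> [6, 32, -6]
over   -> [6, 32, -6, 32]
+      -> [6, 32, 26]
over   -> [6, 32, 26, 32]
rot    -> [6, 26, 32, 32]
over   -> [6, 26, 32, 32, 32]
-      -> [6, 26, 32, 0]
*      -> [6, 26, 0]
dup    -> [6, 26, 0, 0]
negate -> [6, 26, 0, 0]
drop   -> [6, 26, 0]
+      -> [6, 26]
mod    -> [6]
-3     -> [6, -3]
swap   -> [-3, 6]
-      -> [-9]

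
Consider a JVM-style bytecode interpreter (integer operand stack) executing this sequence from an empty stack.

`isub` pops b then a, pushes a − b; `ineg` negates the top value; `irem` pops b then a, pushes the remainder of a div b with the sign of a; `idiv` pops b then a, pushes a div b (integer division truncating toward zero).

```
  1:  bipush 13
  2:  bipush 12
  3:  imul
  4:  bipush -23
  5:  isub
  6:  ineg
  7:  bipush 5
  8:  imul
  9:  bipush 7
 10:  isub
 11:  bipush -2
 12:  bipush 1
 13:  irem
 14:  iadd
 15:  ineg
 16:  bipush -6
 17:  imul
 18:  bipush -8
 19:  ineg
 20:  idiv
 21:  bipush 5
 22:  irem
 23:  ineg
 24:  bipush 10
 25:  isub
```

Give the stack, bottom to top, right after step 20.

bipush 13   [13]
bipush 12   [13, 12]
imul        [156]
bipush -23  [156, -23]
isub        [179]
ineg        [-179]
bipush 5    [-179, 5]
imul        [-895]
bipush 7    [-895, 7]
isub        [-902]
bipush -2   [-902, -2]
bipush 1    [-902, -2, 1]
irem        [-902, 0]
iadd        [-902]
ineg        [902]
bipush -6   [902, -6]
imul        [-5412]
bipush -8   [-5412, -8]
ineg        [-5412, 8]
idiv        [-676]

[-676]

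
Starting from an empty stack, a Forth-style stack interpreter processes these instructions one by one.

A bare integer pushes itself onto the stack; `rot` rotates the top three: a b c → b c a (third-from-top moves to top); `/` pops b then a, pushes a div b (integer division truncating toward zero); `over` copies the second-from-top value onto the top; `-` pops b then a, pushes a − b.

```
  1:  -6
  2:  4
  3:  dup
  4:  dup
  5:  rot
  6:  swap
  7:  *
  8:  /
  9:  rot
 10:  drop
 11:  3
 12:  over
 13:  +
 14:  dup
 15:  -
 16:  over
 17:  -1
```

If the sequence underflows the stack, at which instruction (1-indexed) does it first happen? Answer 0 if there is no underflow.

9

-6   : -6
4    : -6 4
dup  : -6 4 4
dup  : -6 4 4 4
rot  : -6 4 4 4
swap : -6 4 4 4
*    : -6 4 16
/    : -6 0
rot  — needs 3 operands, stack has 2 → underflow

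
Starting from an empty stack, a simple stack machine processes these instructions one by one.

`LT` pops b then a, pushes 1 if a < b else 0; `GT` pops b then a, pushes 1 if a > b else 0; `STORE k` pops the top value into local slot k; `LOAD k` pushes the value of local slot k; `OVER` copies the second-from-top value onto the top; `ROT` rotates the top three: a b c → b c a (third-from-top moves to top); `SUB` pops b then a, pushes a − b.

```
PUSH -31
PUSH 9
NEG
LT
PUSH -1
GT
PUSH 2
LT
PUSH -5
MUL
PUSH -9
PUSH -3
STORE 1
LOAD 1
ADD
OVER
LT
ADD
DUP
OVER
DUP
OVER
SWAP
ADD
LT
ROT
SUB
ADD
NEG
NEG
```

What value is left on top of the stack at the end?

PUSH -31 -> [-31]
PUSH 9   -> [-31, 9]
NEG      -> [-31, -9]
LT       -> [1]
PUSH -1  -> [1, -1]
GT       -> [1]
PUSH 2   -> [1, 2]
LT       -> [1]
PUSH -5  -> [1, -5]
MUL      -> [-5]
PUSH -9  -> [-5, -9]
PUSH -3  -> [-5, -9, -3]
STORE 1  -> [-5, -9]
LOAD 1   -> [-5, -9, -3]
ADD      -> [-5, -12]
OVER     -> [-5, -12, -5]
LT       -> [-5, 1]
ADD      -> [-4]
DUP      -> [-4, -4]
OVER     -> [-4, -4, -4]
DUP      -> [-4, -4, -4, -4]
OVER     -> [-4, -4, -4, -4, -4]
SWAP     -> [-4, -4, -4, -4, -4]
ADD      -> [-4, -4, -4, -8]
LT       -> [-4, -4, 0]
ROT      -> [-4, 0, -4]
SUB      -> [-4, 4]
ADD      -> [0]
NEG      -> [0]
NEG      -> [0]

0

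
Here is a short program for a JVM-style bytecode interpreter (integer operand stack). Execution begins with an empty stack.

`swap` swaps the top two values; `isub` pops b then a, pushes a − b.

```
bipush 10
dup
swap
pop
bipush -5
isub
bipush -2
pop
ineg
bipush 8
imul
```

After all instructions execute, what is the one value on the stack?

bipush 10  10
dup        10 10
swap       10 10
pop        10
bipush -5  10 -5
isub       15
bipush -2  15 -2
pop        15
ineg       -15
bipush 8   -15 8
imul       -120

-120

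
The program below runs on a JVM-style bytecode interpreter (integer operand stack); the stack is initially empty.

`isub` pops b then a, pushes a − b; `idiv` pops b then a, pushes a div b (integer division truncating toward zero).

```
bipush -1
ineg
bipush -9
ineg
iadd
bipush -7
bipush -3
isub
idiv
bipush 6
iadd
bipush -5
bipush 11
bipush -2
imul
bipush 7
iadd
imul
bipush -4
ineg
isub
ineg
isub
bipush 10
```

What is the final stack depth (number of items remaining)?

2

bipush -1  [-1]
ineg       [1]
bipush -9  [1, -9]
ineg       [1, 9]
iadd       [10]
bipush -7  [10, -7]
bipush -3  [10, -7, -3]
isub       [10, -4]
idiv       [-2]
bipush 6   [-2, 6]
iadd       [4]
bipush -5  [4, -5]
bipush 11  [4, -5, 11]
bipush -2  [4, -5, 11, -2]
imul       [4, -5, -22]
bipush 7   [4, -5, -22, 7]
iadd       [4, -5, -15]
imul       [4, 75]
bipush -4  [4, 75, -4]
ineg       [4, 75, 4]
isub       [4, 71]
ineg       [4, -71]
isub       [75]
bipush 10  [75, 10]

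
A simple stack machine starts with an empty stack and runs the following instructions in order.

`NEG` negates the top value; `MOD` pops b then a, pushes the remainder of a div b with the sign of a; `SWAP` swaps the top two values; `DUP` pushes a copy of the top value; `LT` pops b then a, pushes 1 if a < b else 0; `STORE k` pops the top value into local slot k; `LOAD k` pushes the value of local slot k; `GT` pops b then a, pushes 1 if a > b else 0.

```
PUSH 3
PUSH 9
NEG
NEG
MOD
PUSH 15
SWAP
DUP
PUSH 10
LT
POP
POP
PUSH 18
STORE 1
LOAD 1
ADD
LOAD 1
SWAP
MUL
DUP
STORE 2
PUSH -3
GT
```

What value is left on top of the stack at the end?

1

PUSH 3  → 3
PUSH 9  → 3 9
NEG     → 3 -9
NEG     → 3 9
MOD     → 3
PUSH 15 → 3 15
SWAP    → 15 3
DUP     → 15 3 3
PUSH 10 → 15 3 3 10
LT      → 15 3 1
POP     → 15 3
POP     → 15
PUSH 18 → 15 18
STORE 1 → 15
LOAD 1  → 15 18
ADD     → 33
LOAD 1  → 33 18
SWAP    → 18 33
MUL     → 594
DUP     → 594 594
STORE 2 → 594
PUSH -3 → 594 -3
GT      → 1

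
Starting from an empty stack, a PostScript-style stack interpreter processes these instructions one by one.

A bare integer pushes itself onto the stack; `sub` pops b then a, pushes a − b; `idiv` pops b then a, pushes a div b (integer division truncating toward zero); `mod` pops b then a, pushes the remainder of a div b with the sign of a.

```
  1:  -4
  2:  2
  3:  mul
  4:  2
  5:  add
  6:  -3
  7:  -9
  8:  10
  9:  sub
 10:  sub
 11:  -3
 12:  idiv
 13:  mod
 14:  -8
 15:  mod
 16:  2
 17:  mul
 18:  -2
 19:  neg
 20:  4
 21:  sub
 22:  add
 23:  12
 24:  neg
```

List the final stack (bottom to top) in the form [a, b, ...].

-4    -4
2     -4 2
mul   -8
2     -8 2
add   -6
-3    -6 -3
-9    -6 -3 -9
10    -6 -3 -9 10
sub   -6 -3 -19
sub   -6 16
-3    -6 16 -3
idiv  -6 -5
mod   -1
-8    -1 -8
mod   -1
2     -1 2
mul   -2
-2    -2 -2
neg   -2 2
4     -2 2 4
sub   -2 -2
add   -4
12    -4 12
neg   -4 -12

[-4, -12]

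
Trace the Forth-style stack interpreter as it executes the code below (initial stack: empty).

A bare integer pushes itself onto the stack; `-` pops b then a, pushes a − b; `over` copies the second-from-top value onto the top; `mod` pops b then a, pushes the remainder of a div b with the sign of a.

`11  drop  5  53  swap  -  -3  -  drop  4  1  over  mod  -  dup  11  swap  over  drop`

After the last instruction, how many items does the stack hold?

3

11    [11]
drop  []
5     [5]
53    [5, 53]
swap  [53, 5]
-     [48]
-3    [48, -3]
-     [51]
drop  []
4     [4]
1     [4, 1]
over  [4, 1, 4]
mod   [4, 1]
-     [3]
dup   [3, 3]
11    [3, 3, 11]
swap  [3, 11, 3]
over  [3, 11, 3, 11]
drop  [3, 11, 3]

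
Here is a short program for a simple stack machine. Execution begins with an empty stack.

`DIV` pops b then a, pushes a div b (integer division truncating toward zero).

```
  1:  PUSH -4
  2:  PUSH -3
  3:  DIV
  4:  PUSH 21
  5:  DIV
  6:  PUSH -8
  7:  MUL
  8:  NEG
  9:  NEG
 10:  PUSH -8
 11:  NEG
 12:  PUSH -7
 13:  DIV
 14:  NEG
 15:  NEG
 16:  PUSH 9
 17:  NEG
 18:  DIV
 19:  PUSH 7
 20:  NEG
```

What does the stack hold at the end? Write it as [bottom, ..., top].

[0, 0, -7]

PUSH -4  [-4]
PUSH -3  [-4, -3]
DIV      [1]
PUSH 21  [1, 21]
DIV      [0]
PUSH -8  [0, -8]
MUL      [0]
NEG      [0]
NEG      [0]
PUSH -8  [0, -8]
NEG      [0, 8]
PUSH -7  [0, 8, -7]
DIV      [0, -1]
NEG      [0, 1]
NEG      [0, -1]
PUSH 9   [0, -1, 9]
NEG      [0, -1, -9]
DIV      [0, 0]
PUSH 7   [0, 0, 7]
NEG      [0, 0, -7]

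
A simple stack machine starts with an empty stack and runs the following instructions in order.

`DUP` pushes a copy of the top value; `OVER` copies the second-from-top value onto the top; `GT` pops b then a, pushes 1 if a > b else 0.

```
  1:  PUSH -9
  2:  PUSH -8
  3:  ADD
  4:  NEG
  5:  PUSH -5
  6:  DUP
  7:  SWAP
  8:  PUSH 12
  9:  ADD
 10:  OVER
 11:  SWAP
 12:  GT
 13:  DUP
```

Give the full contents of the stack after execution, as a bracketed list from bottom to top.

[17, -5, 0, 0]

PUSH -9  -9
PUSH -8  -9 -8
ADD      -17
NEG      17
PUSH -5  17 -5
DUP      17 -5 -5
SWAP     17 -5 -5
PUSH 12  17 -5 -5 12
ADD      17 -5 7
OVER     17 -5 7 -5
SWAP     17 -5 -5 7
GT       17 -5 0
DUP      17 -5 0 0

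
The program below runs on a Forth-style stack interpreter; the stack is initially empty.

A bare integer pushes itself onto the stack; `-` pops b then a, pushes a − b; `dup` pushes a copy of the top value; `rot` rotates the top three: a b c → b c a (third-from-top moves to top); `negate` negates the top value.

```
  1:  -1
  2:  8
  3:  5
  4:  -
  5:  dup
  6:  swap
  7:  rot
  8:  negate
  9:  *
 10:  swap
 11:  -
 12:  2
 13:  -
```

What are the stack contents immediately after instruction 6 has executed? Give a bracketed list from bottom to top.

-1   → -1
8    → -1 8
5    → -1 8 5
-    → -1 3
dup  → -1 3 3
swap → -1 3 3

[-1, 3, 3]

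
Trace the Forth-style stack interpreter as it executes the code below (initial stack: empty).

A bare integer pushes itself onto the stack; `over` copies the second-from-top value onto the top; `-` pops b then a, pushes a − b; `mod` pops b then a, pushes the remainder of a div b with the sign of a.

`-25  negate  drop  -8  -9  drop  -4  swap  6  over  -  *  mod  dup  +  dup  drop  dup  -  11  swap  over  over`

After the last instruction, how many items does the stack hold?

4

-25     [-25]
negate  [25]
drop    []
-8      [-8]
-9      [-8, -9]
drop    [-8]
-4      [-8, -4]
swap    [-4, -8]
6       [-4, -8, 6]
over    [-4, -8, 6, -8]
-       [-4, -8, 14]
*       [-4, -112]
mod     [-4]
dup     [-4, -4]
+       [-8]
dup     [-8, -8]
drop    [-8]
dup     [-8, -8]
-       [0]
11      [0, 11]
swap    [11, 0]
over    [11, 0, 11]
over    [11, 0, 11, 0]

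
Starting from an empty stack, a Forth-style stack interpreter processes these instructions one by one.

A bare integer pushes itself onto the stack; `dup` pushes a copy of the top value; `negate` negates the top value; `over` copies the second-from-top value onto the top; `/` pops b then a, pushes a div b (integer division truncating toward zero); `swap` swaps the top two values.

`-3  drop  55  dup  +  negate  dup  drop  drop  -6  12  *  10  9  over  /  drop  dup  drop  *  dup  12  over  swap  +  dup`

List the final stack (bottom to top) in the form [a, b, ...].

[-720, -720, -708, -708]

-3     -> [-3]
drop   -> []
55     -> [55]
dup    -> [55, 55]
+      -> [110]
negate -> [-110]
dup    -> [-110, -110]
drop   -> [-110]
drop   -> []
-6     -> [-6]
12     -> [-6, 12]
*      -> [-72]
10     -> [-72, 10]
9      -> [-72, 10, 9]
over   -> [-72, 10, 9, 10]
/      -> [-72, 10, 0]
drop   -> [-72, 10]
dup    -> [-72, 10, 10]
drop   -> [-72, 10]
*      -> [-720]
dup    -> [-720, -720]
12     -> [-720, -720, 12]
over   -> [-720, -720, 12, -720]
swap   -> [-720, -720, -720, 12]
+      -> [-720, -720, -708]
dup    -> [-720, -720, -708, -708]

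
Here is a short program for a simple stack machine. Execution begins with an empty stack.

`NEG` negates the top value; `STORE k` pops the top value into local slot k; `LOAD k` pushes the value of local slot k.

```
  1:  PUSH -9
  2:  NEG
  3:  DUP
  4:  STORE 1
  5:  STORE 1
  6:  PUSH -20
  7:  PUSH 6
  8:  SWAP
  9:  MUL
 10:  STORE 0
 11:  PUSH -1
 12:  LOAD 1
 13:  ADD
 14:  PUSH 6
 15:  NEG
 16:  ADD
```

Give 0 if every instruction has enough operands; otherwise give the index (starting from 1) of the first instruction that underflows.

PUSH -9  → [-9]
NEG      → [9]
DUP      → [9, 9]
STORE 1  → [9]
STORE 1  → []
PUSH -20 → [-20]
PUSH 6   → [-20, 6]
SWAP     → [6, -20]
MUL      → [-120]
STORE 0  → []
PUSH -1  → [-1]
LOAD 1   → [-1, 9]
ADD      → [8]
PUSH 6   → [8, 6]
NEG      → [8, -6]
ADD      → [2]

0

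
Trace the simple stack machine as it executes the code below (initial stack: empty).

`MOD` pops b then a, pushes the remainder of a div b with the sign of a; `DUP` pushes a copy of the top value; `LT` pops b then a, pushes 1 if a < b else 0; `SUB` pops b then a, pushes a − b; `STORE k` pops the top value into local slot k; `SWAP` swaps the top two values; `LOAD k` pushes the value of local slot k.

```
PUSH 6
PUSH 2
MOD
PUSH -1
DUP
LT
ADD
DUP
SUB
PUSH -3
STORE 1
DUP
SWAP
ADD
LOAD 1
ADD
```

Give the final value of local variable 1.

PUSH 6  -> 6
PUSH 2  -> 6 2
MOD     -> 0
PUSH -1 -> 0 -1
DUP     -> 0 -1 -1
LT      -> 0 0
ADD     -> 0
DUP     -> 0 0
SUB     -> 0
PUSH -3 -> 0 -3
STORE 1 -> 0
DUP     -> 0 0
SWAP    -> 0 0
ADD     -> 0
LOAD 1  -> 0 -3
ADD     -> -3

-3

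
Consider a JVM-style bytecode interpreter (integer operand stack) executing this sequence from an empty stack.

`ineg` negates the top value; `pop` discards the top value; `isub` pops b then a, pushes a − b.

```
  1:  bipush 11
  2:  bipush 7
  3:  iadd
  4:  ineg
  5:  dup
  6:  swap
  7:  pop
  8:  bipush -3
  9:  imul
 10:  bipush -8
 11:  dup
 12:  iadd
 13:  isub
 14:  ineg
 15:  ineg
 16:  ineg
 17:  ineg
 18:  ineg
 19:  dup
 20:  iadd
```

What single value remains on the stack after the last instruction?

-140

bipush 11  [11]
bipush 7   [11, 7]
iadd       [18]
ineg       [-18]
dup        [-18, -18]
swap       [-18, -18]
pop        [-18]
bipush -3  [-18, -3]
imul       [54]
bipush -8  [54, -8]
dup        [54, -8, -8]
iadd       [54, -16]
isub       [70]
ineg       [-70]
ineg       [70]
ineg       [-70]
ineg       [70]
ineg       [-70]
dup        [-70, -70]
iadd       [-140]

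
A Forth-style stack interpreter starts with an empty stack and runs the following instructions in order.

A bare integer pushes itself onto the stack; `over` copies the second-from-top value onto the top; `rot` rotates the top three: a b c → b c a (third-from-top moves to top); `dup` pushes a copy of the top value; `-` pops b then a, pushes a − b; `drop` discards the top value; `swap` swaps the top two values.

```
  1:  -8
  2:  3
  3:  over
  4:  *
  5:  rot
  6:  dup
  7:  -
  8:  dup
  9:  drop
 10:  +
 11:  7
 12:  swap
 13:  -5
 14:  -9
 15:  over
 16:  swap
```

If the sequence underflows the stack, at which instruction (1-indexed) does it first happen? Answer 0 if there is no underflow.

5

-8   -> -8
3    -> -8 3
over -> -8 3 -8
*    -> -8 -24
rot  — needs 3 operands, stack has 2 → underflow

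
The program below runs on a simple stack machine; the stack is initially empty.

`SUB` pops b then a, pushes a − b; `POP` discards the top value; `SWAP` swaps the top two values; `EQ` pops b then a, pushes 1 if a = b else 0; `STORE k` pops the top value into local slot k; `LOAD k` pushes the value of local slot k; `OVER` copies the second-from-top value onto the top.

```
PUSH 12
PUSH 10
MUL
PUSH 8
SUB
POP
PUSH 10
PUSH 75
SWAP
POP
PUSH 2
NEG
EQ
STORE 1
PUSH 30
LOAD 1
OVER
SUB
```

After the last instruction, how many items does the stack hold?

PUSH 12 -> 12
PUSH 10 -> 12 10
MUL     -> 120
PUSH 8  -> 120 8
SUB     -> 112
POP     -> (empty)
PUSH 10 -> 10
PUSH 75 -> 10 75
SWAP    -> 75 10
POP     -> 75
PUSH 2  -> 75 2
NEG     -> 75 -2
EQ      -> 0
STORE 1 -> (empty)
PUSH 30 -> 30
LOAD 1  -> 30 0
OVER    -> 30 0 30
SUB     -> 30 -30

2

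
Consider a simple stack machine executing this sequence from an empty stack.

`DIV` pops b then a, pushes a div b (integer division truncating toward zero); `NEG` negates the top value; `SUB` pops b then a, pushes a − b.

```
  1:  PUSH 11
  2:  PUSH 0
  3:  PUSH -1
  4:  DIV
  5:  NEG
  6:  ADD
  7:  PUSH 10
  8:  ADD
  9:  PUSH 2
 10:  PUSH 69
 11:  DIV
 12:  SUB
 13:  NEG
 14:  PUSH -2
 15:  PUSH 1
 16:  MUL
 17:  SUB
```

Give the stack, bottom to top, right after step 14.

[-21, -2]

PUSH 11 -> 11
PUSH 0  -> 11 0
PUSH -1 -> 11 0 -1
DIV     -> 11 0
NEG     -> 11 0
ADD     -> 11
PUSH 10 -> 11 10
ADD     -> 21
PUSH 2  -> 21 2
PUSH 69 -> 21 2 69
DIV     -> 21 0
SUB     -> 21
NEG     -> -21
PUSH -2 -> -21 -2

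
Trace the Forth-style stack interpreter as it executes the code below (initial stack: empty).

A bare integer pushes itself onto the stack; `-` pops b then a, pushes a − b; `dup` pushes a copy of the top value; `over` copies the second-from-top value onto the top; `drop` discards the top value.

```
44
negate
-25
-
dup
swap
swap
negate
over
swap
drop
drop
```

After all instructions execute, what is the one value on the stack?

44      44
negate  -44
-25     -44 -25
-       -19
dup     -19 -19
swap    -19 -19
swap    -19 -19
negate  -19 19
over    -19 19 -19
swap    -19 -19 19
drop    -19 -19
drop    -19

-19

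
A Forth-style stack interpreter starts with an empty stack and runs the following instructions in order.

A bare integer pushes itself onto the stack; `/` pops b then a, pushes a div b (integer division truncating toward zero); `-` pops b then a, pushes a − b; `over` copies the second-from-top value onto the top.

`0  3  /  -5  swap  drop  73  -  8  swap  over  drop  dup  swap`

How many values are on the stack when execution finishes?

3

0    → [0]
3    → [0, 3]
/    → [0]
-5   → [0, -5]
swap → [-5, 0]
drop → [-5]
73   → [-5, 73]
-    → [-78]
8    → [-78, 8]
swap → [8, -78]
over → [8, -78, 8]
drop → [8, -78]
dup  → [8, -78, -78]
swap → [8, -78, -78]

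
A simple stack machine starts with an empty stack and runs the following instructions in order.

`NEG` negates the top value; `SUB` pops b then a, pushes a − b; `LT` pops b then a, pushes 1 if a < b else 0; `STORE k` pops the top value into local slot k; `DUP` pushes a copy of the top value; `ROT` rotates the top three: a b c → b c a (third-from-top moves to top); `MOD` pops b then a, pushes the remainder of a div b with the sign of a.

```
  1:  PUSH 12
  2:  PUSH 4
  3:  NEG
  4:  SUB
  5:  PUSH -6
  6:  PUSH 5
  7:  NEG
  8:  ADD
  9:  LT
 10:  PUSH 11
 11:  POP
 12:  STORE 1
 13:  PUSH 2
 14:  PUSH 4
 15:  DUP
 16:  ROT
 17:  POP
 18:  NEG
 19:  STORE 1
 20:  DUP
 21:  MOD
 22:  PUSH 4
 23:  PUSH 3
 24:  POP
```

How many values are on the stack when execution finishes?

PUSH 12 -> [12]
PUSH 4  -> [12, 4]
NEG     -> [12, -4]
SUB     -> [16]
PUSH -6 -> [16, -6]
PUSH 5  -> [16, -6, 5]
NEG     -> [16, -6, -5]
ADD     -> [16, -11]
LT      -> [0]
PUSH 11 -> [0, 11]
POP     -> [0]
STORE 1 -> []
PUSH 2  -> [2]
PUSH 4  -> [2, 4]
DUP     -> [2, 4, 4]
ROT     -> [4, 4, 2]
POP     -> [4, 4]
NEG     -> [4, -4]
STORE 1 -> [4]
DUP     -> [4, 4]
MOD     -> [0]
PUSH 4  -> [0, 4]
PUSH 3  -> [0, 4, 3]
POP     -> [0, 4]

2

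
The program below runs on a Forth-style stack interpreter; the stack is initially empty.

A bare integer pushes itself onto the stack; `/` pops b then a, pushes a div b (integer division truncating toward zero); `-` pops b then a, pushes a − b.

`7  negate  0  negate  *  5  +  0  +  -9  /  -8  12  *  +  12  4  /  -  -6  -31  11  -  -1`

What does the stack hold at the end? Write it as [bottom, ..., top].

7      -> 7
negate -> -7
0      -> -7 0
negate -> -7 0
*      -> 0
5      -> 0 5
+      -> 5
0      -> 5 0
+      -> 5
-9     -> 5 -9
/      -> 0
-8     -> 0 -8
12     -> 0 -8 12
*      -> 0 -96
+      -> -96
12     -> -96 12
4      -> -96 12 4
/      -> -96 3
-      -> -99
-6     -> -99 -6
-31    -> -99 -6 -31
11     -> -99 -6 -31 11
-      -> -99 -6 -42
-1     -> -99 -6 -42 -1

[-99, -6, -42, -1]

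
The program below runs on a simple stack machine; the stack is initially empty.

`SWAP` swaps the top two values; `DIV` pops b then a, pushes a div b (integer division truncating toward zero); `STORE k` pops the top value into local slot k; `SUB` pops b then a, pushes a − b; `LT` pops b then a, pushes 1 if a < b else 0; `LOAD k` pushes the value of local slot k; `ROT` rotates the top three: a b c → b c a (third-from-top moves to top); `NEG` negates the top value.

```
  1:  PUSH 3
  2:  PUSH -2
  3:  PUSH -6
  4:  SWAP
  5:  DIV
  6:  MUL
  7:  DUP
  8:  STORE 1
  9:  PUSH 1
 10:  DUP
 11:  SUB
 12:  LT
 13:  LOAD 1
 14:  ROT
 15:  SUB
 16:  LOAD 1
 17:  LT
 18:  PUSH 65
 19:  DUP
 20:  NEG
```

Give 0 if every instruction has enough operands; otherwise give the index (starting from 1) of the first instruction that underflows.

14

PUSH 3   3
PUSH -2  3 -2
PUSH -6  3 -2 -6
SWAP     3 -6 -2
DIV      3 3
MUL      9
DUP      9 9
STORE 1  9
PUSH 1   9 1
DUP      9 1 1
SUB      9 0
LT       0
LOAD 1   0 9
ROT  — needs 3 operands, stack has 2 → underflow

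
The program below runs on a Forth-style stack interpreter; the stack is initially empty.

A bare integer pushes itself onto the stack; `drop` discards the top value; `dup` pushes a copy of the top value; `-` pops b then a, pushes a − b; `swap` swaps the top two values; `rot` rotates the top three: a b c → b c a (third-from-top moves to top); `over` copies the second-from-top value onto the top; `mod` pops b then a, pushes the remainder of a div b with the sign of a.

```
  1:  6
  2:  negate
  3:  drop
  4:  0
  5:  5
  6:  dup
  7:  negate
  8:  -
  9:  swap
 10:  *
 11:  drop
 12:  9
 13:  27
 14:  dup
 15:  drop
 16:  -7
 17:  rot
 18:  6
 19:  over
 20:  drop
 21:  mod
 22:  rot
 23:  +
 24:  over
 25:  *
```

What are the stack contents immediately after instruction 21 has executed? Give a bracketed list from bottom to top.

6       [6]
negate  [-6]
drop    []
0       [0]
5       [0, 5]
dup     [0, 5, 5]
negate  [0, 5, -5]
-       [0, 10]
swap    [10, 0]
*       [0]
drop    []
9       [9]
27      [9, 27]
dup     [9, 27, 27]
drop    [9, 27]
-7      [9, 27, -7]
rot     [27, -7, 9]
6       [27, -7, 9, 6]
over    [27, -7, 9, 6, 9]
drop    [27, -7, 9, 6]
mod     [27, -7, 3]

[27, -7, 3]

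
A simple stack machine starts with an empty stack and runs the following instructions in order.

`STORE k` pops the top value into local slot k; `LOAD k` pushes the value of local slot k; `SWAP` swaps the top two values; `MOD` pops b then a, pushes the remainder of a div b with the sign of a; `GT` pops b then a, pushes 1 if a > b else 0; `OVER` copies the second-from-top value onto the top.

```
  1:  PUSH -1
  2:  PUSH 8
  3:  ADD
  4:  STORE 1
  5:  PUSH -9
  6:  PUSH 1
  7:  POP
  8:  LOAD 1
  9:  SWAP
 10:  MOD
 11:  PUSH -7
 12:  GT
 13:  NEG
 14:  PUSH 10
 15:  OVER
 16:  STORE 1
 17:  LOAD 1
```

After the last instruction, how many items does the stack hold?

3

PUSH -1  -1
PUSH 8   -1 8
ADD      7
STORE 1  (empty)
PUSH -9  -9
PUSH 1   -9 1
POP      -9
LOAD 1   -9 7
SWAP     7 -9
MOD      7
PUSH -7  7 -7
GT       1
NEG      -1
PUSH 10  -1 10
OVER     -1 10 -1
STORE 1  -1 10
LOAD 1   -1 10 -1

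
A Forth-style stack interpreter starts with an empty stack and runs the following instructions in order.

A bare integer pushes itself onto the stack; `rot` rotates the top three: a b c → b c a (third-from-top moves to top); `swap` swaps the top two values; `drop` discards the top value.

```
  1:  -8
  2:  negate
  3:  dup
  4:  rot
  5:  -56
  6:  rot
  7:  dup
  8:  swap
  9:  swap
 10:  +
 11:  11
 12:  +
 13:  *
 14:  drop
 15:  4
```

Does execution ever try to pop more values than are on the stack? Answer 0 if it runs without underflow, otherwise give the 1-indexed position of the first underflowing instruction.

4

-8      [-8]
negate  [8]
dup     [8, 8]
rot  — needs 3 operands, stack has 2 → underflow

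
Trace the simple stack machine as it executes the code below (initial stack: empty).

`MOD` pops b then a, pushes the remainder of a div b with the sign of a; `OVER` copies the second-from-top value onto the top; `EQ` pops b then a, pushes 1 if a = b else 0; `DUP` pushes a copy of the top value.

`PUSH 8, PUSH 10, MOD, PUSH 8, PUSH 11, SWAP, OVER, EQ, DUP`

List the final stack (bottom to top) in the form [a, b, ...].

PUSH 8  : [8]
PUSH 10 : [8, 10]
MOD     : [8]
PUSH 8  : [8, 8]
PUSH 11 : [8, 8, 11]
SWAP    : [8, 11, 8]
OVER    : [8, 11, 8, 11]
EQ      : [8, 11, 0]
DUP     : [8, 11, 0, 0]

[8, 11, 0, 0]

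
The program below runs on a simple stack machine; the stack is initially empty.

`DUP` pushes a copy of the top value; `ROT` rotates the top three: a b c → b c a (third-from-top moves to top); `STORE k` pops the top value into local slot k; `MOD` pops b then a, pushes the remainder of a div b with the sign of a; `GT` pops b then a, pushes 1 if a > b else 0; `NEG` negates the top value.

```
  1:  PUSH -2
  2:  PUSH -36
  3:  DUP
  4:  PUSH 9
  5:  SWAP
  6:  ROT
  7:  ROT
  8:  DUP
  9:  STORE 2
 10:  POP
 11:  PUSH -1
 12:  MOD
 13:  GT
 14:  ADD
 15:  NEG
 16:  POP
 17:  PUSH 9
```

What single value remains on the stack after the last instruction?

9

PUSH -2  : -2
PUSH -36 : -2 -36
DUP      : -2 -36 -36
PUSH 9   : -2 -36 -36 9
SWAP     : -2 -36 9 -36
ROT      : -2 9 -36 -36
ROT      : -2 -36 -36 9
DUP      : -2 -36 -36 9 9
STORE 2  : -2 -36 -36 9
POP      : -2 -36 -36
PUSH -1  : -2 -36 -36 -1
MOD      : -2 -36 0
GT       : -2 0
ADD      : -2
NEG      : 2
POP      : (empty)
PUSH 9   : 9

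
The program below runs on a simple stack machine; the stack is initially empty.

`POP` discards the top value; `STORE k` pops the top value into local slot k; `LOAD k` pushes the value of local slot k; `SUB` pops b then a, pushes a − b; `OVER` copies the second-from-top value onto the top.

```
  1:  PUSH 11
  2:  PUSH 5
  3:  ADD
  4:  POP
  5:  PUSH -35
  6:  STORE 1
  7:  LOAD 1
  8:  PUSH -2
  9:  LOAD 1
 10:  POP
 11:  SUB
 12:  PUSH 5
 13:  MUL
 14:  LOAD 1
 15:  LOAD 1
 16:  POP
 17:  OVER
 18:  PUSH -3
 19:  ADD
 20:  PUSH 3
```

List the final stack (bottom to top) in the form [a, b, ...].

PUSH 11  → [11]
PUSH 5   → [11, 5]
ADD      → [16]
POP      → []
PUSH -35 → [-35]
STORE 1  → []
LOAD 1   → [-35]
PUSH -2  → [-35, -2]
LOAD 1   → [-35, -2, -35]
POP      → [-35, -2]
SUB      → [-33]
PUSH 5   → [-33, 5]
MUL      → [-165]
LOAD 1   → [-165, -35]
LOAD 1   → [-165, -35, -35]
POP      → [-165, -35]
OVER     → [-165, -35, -165]
PUSH -3  → [-165, -35, -165, -3]
ADD      → [-165, -35, -168]
PUSH 3   → [-165, -35, -168, 3]

[-165, -35, -168, 3]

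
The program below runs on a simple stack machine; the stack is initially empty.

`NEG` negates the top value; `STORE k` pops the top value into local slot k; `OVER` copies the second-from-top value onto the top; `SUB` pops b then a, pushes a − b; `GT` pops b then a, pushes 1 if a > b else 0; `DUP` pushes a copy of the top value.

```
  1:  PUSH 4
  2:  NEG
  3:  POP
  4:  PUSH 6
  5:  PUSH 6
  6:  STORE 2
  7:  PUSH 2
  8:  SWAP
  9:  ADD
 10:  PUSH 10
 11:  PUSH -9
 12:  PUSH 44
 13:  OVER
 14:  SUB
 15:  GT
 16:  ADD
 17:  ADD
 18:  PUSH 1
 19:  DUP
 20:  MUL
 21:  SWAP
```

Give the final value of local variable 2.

6

PUSH 4  -> 4
NEG     -> -4
POP     -> (empty)
PUSH 6  -> 6
PUSH 6  -> 6 6
STORE 2 -> 6
PUSH 2  -> 6 2
SWAP    -> 2 6
ADD     -> 8
PUSH 10 -> 8 10
PUSH -9 -> 8 10 -9
PUSH 44 -> 8 10 -9 44
OVER    -> 8 10 -9 44 -9
SUB     -> 8 10 -9 53
GT      -> 8 10 0
ADD     -> 8 10
ADD     -> 18
PUSH 1  -> 18 1
DUP     -> 18 1 1
MUL     -> 18 1
SWAP    -> 1 18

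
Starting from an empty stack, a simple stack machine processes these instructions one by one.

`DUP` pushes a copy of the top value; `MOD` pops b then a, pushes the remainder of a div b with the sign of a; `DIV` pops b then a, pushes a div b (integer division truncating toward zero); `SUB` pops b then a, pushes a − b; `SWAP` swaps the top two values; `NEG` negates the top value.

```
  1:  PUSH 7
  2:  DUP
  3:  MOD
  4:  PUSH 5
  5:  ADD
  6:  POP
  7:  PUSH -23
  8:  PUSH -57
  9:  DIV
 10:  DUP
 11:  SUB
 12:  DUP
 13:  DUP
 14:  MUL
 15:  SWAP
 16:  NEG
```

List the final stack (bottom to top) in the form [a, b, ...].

PUSH 7   -> [7]
DUP      -> [7, 7]
MOD      -> [0]
PUSH 5   -> [0, 5]
ADD      -> [5]
POP      -> []
PUSH -23 -> [-23]
PUSH -57 -> [-23, -57]
DIV      -> [0]
DUP      -> [0, 0]
SUB      -> [0]
DUP      -> [0, 0]
DUP      -> [0, 0, 0]
MUL      -> [0, 0]
SWAP     -> [0, 0]
NEG      -> [0, 0]

[0, 0]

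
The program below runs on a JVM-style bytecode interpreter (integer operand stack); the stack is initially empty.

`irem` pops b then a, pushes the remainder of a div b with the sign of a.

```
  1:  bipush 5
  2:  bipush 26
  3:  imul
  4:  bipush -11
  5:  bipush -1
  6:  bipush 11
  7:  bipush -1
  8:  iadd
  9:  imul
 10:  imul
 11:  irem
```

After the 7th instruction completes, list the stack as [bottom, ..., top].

bipush 5   -> 5
bipush 26  -> 5 26
imul       -> 130
bipush -11 -> 130 -11
bipush -1  -> 130 -11 -1
bipush 11  -> 130 -11 -1 11
bipush -1  -> 130 -11 -1 11 -1

[130, -11, -1, 11, -1]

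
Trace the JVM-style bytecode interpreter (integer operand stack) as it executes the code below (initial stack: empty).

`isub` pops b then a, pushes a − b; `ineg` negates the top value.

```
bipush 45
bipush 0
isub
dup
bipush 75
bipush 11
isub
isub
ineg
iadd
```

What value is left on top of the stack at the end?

64

bipush 45 : [45]
bipush 0  : [45, 0]
isub      : [45]
dup       : [45, 45]
bipush 75 : [45, 45, 75]
bipush 11 : [45, 45, 75, 11]
isub      : [45, 45, 64]
isub      : [45, -19]
ineg      : [45, 19]
iadd      : [64]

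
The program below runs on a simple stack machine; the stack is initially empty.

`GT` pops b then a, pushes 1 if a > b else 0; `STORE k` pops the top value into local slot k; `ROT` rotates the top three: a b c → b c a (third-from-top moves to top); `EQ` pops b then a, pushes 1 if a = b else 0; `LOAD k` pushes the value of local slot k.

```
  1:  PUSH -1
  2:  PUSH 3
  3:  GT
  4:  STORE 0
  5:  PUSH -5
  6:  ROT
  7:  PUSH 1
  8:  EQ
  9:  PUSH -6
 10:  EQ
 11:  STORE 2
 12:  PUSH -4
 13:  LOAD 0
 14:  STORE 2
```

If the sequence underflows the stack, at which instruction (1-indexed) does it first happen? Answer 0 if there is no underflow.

PUSH -1 -> [-1]
PUSH 3  -> [-1, 3]
GT      -> [0]
STORE 0 -> []
PUSH -5 -> [-5]
ROT  — needs 3 operands, stack has 1 → underflow

6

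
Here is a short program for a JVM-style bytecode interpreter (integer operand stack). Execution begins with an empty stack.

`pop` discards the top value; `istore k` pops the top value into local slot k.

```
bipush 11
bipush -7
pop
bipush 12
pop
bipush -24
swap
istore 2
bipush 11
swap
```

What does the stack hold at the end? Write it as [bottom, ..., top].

[11, -24]

bipush 11  : [11]
bipush -7  : [11, -7]
pop        : [11]
bipush 12  : [11, 12]
pop        : [11]
bipush -24 : [11, -24]
swap       : [-24, 11]
istore 2   : [-24]
bipush 11  : [-24, 11]
swap       : [11, -24]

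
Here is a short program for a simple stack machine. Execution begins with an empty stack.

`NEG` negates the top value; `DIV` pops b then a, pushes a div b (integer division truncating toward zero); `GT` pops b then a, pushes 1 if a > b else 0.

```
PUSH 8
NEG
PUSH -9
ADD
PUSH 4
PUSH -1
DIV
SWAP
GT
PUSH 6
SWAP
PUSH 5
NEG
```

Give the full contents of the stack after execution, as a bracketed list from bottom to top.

PUSH 8   8
NEG      -8
PUSH -9  -8 -9
ADD      -17
PUSH 4   -17 4
PUSH -1  -17 4 -1
DIV      -17 -4
SWAP     -4 -17
GT       1
PUSH 6   1 6
SWAP     6 1
PUSH 5   6 1 5
NEG      6 1 -5

[6, 1, -5]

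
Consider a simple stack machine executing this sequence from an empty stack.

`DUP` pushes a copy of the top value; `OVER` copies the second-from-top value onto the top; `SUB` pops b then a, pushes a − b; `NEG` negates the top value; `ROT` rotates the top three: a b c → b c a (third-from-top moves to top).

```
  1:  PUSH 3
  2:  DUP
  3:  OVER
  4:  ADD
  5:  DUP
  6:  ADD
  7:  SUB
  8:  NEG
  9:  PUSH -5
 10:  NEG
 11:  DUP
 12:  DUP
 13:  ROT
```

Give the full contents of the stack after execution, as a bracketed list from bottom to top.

[9, 5, 5, 5]

PUSH 3   3
DUP      3 3
OVER     3 3 3
ADD      3 6
DUP      3 6 6
ADD      3 12
SUB      -9
NEG      9
PUSH -5  9 -5
NEG      9 5
DUP      9 5 5
DUP      9 5 5 5
ROT      9 5 5 5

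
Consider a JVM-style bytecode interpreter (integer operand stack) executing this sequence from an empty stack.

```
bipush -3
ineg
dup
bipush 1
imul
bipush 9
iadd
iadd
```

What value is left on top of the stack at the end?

bipush -3 -> [-3]
ineg      -> [3]
dup       -> [3, 3]
bipush 1  -> [3, 3, 1]
imul      -> [3, 3]
bipush 9  -> [3, 3, 9]
iadd      -> [3, 12]
iadd      -> [15]

15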